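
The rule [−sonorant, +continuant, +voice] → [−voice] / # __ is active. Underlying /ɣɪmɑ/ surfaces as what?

[xɪmɑ]

Only the initial segment /ɣ/ is both word-initial and matches the structural description. It is a voiced velar fricative, so [−sonorant, +continuant, +voice] holds; changing it to [−voice] with all other features held fixed yields /x/ (voiceless velar fricative). No other segment meets both the structural description and the environment, so the output is [xɪmɑ].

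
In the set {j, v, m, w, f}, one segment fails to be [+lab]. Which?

/m, w, f, v/ are all [+labial]; /j/ (palatal glide) is [−labial].

j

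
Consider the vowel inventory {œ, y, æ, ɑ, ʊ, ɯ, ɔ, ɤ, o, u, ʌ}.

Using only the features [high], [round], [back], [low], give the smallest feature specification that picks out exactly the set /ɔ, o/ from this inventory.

[−high, +back, +round]

The class [−high], [+back], [+round] has exactly /ɔ, o/ as its extension in this inventory. No smaller conjunction from the listed features achieves this: [+back, +round] alone would also admit /ʊ, u/; [−high, +round] alone would also admit /œ/; [−high, +back] alone would also admit /ɑ, ɤ, ʌ/; and checking the remaining two-feature bundles turns up none with this extension.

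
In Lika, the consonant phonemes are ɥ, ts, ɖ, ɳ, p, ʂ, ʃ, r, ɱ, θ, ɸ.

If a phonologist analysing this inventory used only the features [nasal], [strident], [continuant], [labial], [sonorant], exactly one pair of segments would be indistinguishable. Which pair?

On the given features, /ʃ/ and /ʂ/ have an identical profile: [−nasal], [+strident], [+continuant], [−labial], [−sonorant]. No other two segments in the inventory coincide on all 5 features. (They do differ in [distributed], which is not among the given features.)

ʃ, ʂ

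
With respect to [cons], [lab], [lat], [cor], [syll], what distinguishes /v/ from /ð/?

The two segments share [+consonantal], [-lateral], [-syllabic]. The only features from the list on which they differ: /v/ is [+labial] while /ð/ is [-labial]; /v/ is [-coronal] while /ð/ is [+coronal].

[labial], [coronal]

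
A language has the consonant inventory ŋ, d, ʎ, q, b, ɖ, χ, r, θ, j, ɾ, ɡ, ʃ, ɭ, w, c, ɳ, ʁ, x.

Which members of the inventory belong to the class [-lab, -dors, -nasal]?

d, ɖ, r, θ, ɾ, ʃ, ɭ

Eliminate segments failing any feature: /ŋ, ʎ, q, χ, j, ɡ, c, ʁ, x/ are [+dorsal]; /b, w/ are [+labial]; /ɳ/ is [+nasal]. The remaining /d, ɖ, r, θ, ɾ, ʃ, ɭ/ satisfy [-labial], [-dorsal], [-nasal].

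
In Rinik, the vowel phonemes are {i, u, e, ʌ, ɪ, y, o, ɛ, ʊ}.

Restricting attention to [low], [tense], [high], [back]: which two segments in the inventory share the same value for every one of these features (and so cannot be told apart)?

y, i

Both /y/ and /i/ are [−low], [+tense], [+high], [−back]. Since the list omits [labial] and [round] — which do distinguish the high front rounded tense vowel from the high front unrounded tense vowel — this pair collapses; all other pairs remain distinct.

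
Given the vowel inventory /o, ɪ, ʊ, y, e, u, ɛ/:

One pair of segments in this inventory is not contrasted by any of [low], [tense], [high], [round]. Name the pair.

On the given features, /y/ and /u/ have an identical profile: [−low], [+tense], [+high], [+round]. No other two segments in the inventory coincide on all 4 features. (They do differ in [back], which is not among the given features.)

y, u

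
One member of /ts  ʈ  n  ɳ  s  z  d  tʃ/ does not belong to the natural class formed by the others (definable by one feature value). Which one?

tʃ

[distributed] groups all but one: /s, ts, n, z, ɳ, d, ʈ/ share [-distributed] while /tʃ/ (voiceless postalveolar affricate) alone is [+distributed]. Removing any other segment would not leave a single-feature class that excludes it.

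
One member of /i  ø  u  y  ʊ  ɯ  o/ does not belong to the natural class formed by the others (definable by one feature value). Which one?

/o, ɯ, ø, y, i, u/ are all [+tense], but /ʊ/ (high back rounded lax vowel) is [−tense]. No other single segment can be removed to leave a set sharing one feature value that the removed segment lacks, so /ʊ/ is the odd one out.

ʊ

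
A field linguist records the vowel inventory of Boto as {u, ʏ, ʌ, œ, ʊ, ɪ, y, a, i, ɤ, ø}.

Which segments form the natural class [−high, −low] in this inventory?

ʌ, œ, ɤ, ø

Eliminate segments failing any feature: /u, ʏ, ʊ, ɪ, y, i/ are [+high]; /a/ is [+low]. The remaining /ʌ, œ, ɤ, ø/ satisfy [−high], [−low].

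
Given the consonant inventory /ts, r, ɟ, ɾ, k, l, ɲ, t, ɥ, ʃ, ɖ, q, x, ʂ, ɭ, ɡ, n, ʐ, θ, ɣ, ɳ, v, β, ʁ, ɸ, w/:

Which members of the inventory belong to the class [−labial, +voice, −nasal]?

First, the [−labial] segments are /ts, r, ɟ, ɾ, k, l, ɲ, t, ʃ, ɖ, q, x, ʂ, ɭ, ɡ, n, ʐ, θ, ɣ, ɳ, ʁ/.
Among these, [+voice] gives /r, ɟ, ɾ, l, ɲ, ɖ, ɭ, ɡ, n, ʐ, ɣ, ɳ, ʁ/.
Intersecting with [−nasal] leaves /r, ɟ, ɾ, l, ɖ, ɭ, ɡ, ʐ, ɣ, ʁ/.

r, ɟ, ɾ, l, ɖ, ɭ, ɡ, ʐ, ɣ, ʁ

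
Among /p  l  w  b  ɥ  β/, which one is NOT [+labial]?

l

Every segment except /l/ is [+labial]. /l/ (alveolar lateral approximant) is [−labial], so it is the exception.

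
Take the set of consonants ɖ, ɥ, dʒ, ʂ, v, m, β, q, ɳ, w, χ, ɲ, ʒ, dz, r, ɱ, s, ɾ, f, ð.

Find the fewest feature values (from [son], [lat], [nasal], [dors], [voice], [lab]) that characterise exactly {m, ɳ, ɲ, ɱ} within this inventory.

Every target segment is [+nasal] and no other inventory member is, so one feature is enough.

[+nasal]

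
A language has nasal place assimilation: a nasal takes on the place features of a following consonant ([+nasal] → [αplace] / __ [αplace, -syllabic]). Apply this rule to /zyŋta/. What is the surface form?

/ŋ/ sits before the [+coronal] consonant /t/, so it takes on [+coronal] and surfaces as /n/. The rest of the form is unaffected: [zynta].

[zynta]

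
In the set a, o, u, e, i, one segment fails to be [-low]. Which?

/a/ is the low unrounded vowel, which is [+low]; the rest — /i, u, o, e/ — are [-low].

a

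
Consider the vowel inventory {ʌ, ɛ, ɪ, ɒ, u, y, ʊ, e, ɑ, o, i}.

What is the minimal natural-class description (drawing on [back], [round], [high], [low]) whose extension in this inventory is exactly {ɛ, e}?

[−high, −back]

The class [−high], [−back] has exactly /ɛ, e/ as its extension in this inventory. No smaller conjunction from the listed features achieves this: [−back] alone would also admit /ɪ, y, i/; [−high] alone would also admit /ʌ, ɒ, ɑ, o/; and checking the remaining single features turns up none with this extension.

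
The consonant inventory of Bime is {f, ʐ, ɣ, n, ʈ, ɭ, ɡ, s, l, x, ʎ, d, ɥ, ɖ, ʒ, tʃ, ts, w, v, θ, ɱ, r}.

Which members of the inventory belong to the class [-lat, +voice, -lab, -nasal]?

ʐ, ɣ, ɡ, d, ɖ, ʒ, r

Eliminate segments failing any feature: /f, ʈ, s, x, tʃ, ts, θ/ are [-voice]; /n/ is [+nasal]; /ɭ, l, ʎ/ are [+lateral]; /ɥ, w, v, ɱ/ are [+labial]. The remaining /ʐ, ɣ, ɡ, d, ɖ, ʒ, r/ satisfy [-lateral], [+voice], [-labial], [-nasal].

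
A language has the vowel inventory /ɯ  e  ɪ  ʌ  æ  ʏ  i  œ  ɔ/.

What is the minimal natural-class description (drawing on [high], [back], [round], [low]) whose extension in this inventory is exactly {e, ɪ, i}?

[-low, -back, -round]

/e, ɪ, i/ are all [-low], [-back], [-round], and no other segment in the inventory matches all three values. Dropping any one of them over-generates: [-back, -round] alone would also admit /æ/; [-low, -round] alone would also admit /ɯ, ʌ/; [-low, -back] alone would also admit /ʏ, œ/. No other combination of two listed features picks out exactly this set either, so fewer than three features will not do.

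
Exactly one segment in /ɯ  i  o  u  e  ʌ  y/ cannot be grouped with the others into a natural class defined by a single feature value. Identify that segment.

[tense] groups all but one: /y, i, ɯ, o, u, e/ share [+tense] while /ʌ/ (mid back unrounded lax vowel) alone is [−tense]. Removing any other segment would not leave a single-feature class that excludes it.

ʌ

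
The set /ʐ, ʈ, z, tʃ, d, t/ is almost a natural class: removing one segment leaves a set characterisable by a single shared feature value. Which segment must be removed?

tʃ

/z, d, t, ʐ, ʈ/ are all [-distributed], but /tʃ/ (voiceless postalveolar affricate) is [+distributed]. No other single segment can be removed to leave a set sharing one feature value that the removed segment lacks, so /tʃ/ is the odd one out.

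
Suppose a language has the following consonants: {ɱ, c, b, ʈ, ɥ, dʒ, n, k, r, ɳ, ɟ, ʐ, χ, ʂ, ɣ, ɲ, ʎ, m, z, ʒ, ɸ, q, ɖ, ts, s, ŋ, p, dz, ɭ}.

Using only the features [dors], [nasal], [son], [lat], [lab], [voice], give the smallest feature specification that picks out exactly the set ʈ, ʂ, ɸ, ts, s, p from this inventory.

[−voice, −dors]

/ʈ, ʂ, ɸ, ts, s, p/ are all [−voice], [−dorsal], and no other segment in the inventory matches both values. Dropping any one of them over-generates: [−dorsal] alone would also admit /ɱ, b, dʒ, n, …/; [−voice] alone would also admit /c, k, χ, q/. No other single listed feature picks out exactly this set either, so fewer than two features will not do.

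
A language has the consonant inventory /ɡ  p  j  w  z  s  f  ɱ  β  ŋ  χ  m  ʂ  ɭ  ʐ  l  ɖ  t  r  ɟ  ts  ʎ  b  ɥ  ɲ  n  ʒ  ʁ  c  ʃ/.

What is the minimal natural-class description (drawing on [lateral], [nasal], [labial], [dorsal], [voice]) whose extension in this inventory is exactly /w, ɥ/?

Every target segment is [+labial], [+dorsal]; each remaining inventory member fails at least one of these. Each conjunct is needed — [+dorsal] alone would also admit /ɡ, j, ŋ, χ, …/; [+labial] alone would also admit /p, f, ɱ, β, …/ — and no other single listed feature has exactly this extension, so two is the minimum.

[+labial, +dorsal]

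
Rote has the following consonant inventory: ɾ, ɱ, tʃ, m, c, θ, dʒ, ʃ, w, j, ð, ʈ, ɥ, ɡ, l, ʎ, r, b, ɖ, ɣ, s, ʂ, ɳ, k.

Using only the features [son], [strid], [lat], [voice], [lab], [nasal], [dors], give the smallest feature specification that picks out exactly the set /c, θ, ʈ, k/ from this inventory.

[−voice, −strid]

Every target segment is [−voice], [−strident]; each remaining inventory member fails at least one of these. Each conjunct is needed — [−strident] alone would also admit /ɾ, ɱ, m, w, …/; [−voice] alone would also admit /tʃ, ʃ, s, ʂ/ — and no other single listed feature has exactly this extension, so two is the minimum.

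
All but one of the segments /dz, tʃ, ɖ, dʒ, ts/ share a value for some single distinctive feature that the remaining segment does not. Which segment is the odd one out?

ɖ

[delayed release] (equivalently [strident]) groups all but one: /dʒ, dz, ts, tʃ/ share [+delayed release] while /ɖ/ (voiced retroflex stop) alone is [−delayed release]. Removing any other segment would not leave a single-feature class that excludes it.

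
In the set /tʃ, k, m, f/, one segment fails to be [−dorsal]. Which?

/f, tʃ, m/ are all [−dorsal]; /k/ (voiceless velar stop) is [+dorsal].

k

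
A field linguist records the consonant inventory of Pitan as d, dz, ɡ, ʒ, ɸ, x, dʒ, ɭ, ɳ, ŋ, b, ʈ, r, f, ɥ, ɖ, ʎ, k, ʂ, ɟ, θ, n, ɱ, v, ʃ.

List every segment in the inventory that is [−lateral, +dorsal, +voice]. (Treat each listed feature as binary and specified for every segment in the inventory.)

Checking each segment against [−lateral], [+dorsal], [+voice]: /ɡ/ (voiced velar stop), /ŋ/ (velar nasal), /ɥ/ (labial-palatal glide), /ɟ/ (voiced palatal stop) satisfy every feature; every other segment in the inventory fails at least one.

ɡ, ŋ, ɥ, ɟ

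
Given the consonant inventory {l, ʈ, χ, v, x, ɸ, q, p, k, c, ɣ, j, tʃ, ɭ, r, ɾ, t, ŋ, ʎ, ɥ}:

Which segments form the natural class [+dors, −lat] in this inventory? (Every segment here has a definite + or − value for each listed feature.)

χ, x, q, k, c, ɣ, j, ŋ, ɥ

Eliminate segments failing any feature: /l, ʈ, v, ɸ, p, tʃ, ɭ, r, ɾ, t/ are [−dorsal]; /ʎ/ is [+lateral]. The remaining /χ, x, q, k, c, ɣ, j, ŋ, ɥ/ satisfy [+dorsal], [−lateral].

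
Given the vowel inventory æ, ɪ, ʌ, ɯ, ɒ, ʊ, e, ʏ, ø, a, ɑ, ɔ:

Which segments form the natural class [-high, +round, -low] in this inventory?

ø, ɔ

First, the [-high] segments are /æ, ʌ, ɒ, e, ø, a, ɑ, ɔ/.
Of those, [+round] gives /ɒ, ø, ɔ/.
Within that set, [-low] leaves /ø, ɔ/.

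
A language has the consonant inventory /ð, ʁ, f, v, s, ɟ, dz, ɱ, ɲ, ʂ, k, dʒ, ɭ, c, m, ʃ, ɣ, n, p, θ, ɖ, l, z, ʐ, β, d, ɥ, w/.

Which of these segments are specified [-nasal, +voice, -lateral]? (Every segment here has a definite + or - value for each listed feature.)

Eliminate segments failing any feature: /f, s, ʂ, k, c, ʃ, p, θ/ are [-voice]; /ɱ, ɲ, m, n/ are [+nasal]; /ɭ, l/ are [+lateral]. The remaining /ð, ʁ, v, ɟ, dz, dʒ, ɣ, ɖ, z, ʐ, β, d, ɥ, w/ satisfy [-nasal], [+voice], [-lateral].

ð, ʁ, v, ɟ, dz, dʒ, ɣ, ɖ, z, ʐ, β, d, ɥ, w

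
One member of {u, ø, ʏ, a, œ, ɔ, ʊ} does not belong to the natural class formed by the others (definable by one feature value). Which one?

a

[round] (equivalently [low]) groups all but one: /ɔ, ʊ, ʏ, ø, u, œ/ share [+round] while /a/ (low unrounded vowel) alone is [−round]. Removing any other segment would not leave a single-feature class that excludes it.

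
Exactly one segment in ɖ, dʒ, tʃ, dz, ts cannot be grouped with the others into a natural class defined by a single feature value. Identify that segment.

ɖ

[delayed release] (equivalently [strident]) groups all but one: /ts, dz, dʒ, tʃ/ share [+delayed release] while /ɖ/ (voiced retroflex stop) alone is [−delayed release]. Removing any other segment would not leave a single-feature class that excludes it.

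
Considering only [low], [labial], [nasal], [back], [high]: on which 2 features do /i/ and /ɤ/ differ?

/i/ is the high front unrounded tense vowel and /ɤ/ is the mid back unrounded tense vowel. Both are [-low], [-labial], [-nasal]. /i/ is [+high] while /ɤ/ is [-high]; /i/ is [-back] while /ɤ/ is [+back], so the distinguishing features are [high], [back].

[high], [back]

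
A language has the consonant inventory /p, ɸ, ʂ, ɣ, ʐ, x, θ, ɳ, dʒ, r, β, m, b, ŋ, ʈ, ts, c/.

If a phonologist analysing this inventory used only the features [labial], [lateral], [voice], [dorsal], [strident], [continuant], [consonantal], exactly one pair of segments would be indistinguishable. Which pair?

m, b

Both /m/ and /b/ are [+labial], [-lateral], [+voice], [-dorsal], [-strident], [-continuant], [+consonantal]. Since the list omits [sonorant] and [nasal] — which do distinguish the bilabial nasal from the voiced bilabial stop — this pair collapses; all other pairs remain distinct.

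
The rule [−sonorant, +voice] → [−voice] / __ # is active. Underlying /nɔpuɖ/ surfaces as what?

/ɖ/ satisfies [−sonorant, +voice] and sits in __ #. The [−voice] counterpart of the voiced retroflex stop is /ʈ/. Other segments in /nɔpuɖ/ either fail the structural description or are not in the environment, so the surface form is [nɔpuʈ].

[nɔpuʈ]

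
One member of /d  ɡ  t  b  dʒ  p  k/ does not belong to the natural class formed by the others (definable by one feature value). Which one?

dʒ

The remaining segments after removing /dʒ/ share [-delayed release]; /dʒ/ (voiced postalveolar affricate) is [+delayed release]. For every other candidate removal, the leftover set fails to share any single feature value that the removed segment lacks.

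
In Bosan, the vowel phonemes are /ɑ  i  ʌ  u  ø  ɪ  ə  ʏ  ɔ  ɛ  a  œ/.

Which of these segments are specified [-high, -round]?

ɑ, ʌ, ə, ɛ, a

Among the inventory, the [-high] segments are /ɑ, ʌ, ø, ə, ɔ, ɛ, a, œ/.
Then [-round] leaves /ɑ, ʌ, ə, ɛ, a/.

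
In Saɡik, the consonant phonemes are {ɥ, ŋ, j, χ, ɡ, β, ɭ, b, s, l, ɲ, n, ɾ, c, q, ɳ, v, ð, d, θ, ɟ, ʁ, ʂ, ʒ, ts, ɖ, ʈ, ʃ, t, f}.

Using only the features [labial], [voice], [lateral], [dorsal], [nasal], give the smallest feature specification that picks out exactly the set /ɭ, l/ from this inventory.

Every target segment is [+lateral] and no other inventory member is, so one feature is enough.

[+lateral]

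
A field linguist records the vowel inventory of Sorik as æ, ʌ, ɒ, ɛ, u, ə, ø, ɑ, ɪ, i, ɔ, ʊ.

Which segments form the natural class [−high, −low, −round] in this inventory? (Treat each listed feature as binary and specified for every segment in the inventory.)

First, the [−high] segments are /æ, ʌ, ɒ, ɛ, ə, ø, ɑ, ɔ/.
Among these, [−low] gives /ʌ, ɛ, ə, ø, ɔ/.
Within that set, [−round] leaves /ʌ, ɛ, ə/.

ʌ, ɛ, ə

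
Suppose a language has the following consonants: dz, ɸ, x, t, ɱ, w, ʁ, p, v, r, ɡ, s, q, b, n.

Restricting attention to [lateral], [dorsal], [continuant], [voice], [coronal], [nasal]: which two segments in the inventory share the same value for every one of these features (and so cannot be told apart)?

Both /w/ and /ʁ/ are [−lateral], [+dorsal], [+continuant], [+voice], [−coronal], [−nasal]. Since the list omits [labial], [round] and [high] — which do distinguish the labial-velar glide from the voiced uvular fricative — this pair collapses; all other pairs remain distinct.

w, ʁ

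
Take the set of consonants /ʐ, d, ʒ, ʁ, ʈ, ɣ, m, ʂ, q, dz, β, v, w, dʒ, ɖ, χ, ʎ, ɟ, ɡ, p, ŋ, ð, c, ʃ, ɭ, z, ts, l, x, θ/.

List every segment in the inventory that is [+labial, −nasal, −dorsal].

Eliminate segments failing any feature: /ʐ, d, ʒ, ʁ, ʈ, ɣ, ʂ, q, dz, dʒ, ɖ, χ, ʎ, ɟ, ɡ, ŋ, ð, c, ʃ, ɭ, z, ts, l, x, θ/ are [−labial]; /m/ is [+nasal]; /w/ is [+dorsal]. The remaining /β, v, p/ satisfy [+labial], [−nasal], [−dorsal].

β, v, p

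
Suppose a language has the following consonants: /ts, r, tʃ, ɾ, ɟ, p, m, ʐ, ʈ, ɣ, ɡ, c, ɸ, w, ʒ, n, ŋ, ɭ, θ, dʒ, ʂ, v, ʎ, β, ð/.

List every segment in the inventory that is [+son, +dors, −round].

Checking each segment against [+sonorant], [+dorsal], [−round]: /ŋ/ (velar nasal), /ʎ/ (palatal lateral approximant) satisfy every feature; every other segment in the inventory fails at least one.

ŋ, ʎ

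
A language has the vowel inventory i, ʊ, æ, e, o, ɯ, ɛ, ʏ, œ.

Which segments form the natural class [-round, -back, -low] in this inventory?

First, the [-round] segments are /i, æ, e, ɯ, ɛ/.
Then [-back] gives /i, æ, e, ɛ/.
Of those, [-low] leaves /i, e, ɛ/.

i, e, ɛ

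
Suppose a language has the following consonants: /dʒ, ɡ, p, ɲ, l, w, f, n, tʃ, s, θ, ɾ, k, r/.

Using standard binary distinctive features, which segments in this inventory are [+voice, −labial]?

Checking each segment against [+voice], [−labial]: /dʒ/ (voiced postalveolar affricate), /ɡ/ (voiced velar stop), /ɲ/ (palatal nasal), /l/ (alveolar lateral approximant), /n/ (alveolar nasal), /ɾ/ (alveolar tap), among others, satisfy every feature; every other segment in the inventory fails at least one.

dʒ, ɡ, ɲ, l, n, ɾ, r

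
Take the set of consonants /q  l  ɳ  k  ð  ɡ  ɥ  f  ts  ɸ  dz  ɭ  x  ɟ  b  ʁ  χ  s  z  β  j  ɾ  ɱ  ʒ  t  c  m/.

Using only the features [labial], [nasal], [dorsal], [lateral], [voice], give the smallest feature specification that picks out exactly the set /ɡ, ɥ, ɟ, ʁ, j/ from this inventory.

[+voice, +dorsal]

/ɡ, ɥ, ɟ, ʁ, j/ are all [+voice], [+dorsal], and no other segment in the inventory matches both values. Dropping any one of them over-generates: [+dorsal] alone would also admit /q, k, x, χ, …/; [+voice] alone would also admit /l, ɳ, ð, dz, …/. No other single listed feature picks out exactly this set either, so fewer than two features will not do.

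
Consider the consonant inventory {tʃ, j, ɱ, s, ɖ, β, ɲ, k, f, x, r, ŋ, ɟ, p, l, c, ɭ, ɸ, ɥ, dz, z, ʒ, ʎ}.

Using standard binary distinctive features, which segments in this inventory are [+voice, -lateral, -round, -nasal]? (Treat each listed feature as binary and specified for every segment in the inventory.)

Eliminate segments failing any feature: /tʃ, s, k, f, x, p, c, ɸ/ are [-voice]; /ɱ, ɲ, ŋ/ are [+nasal]; /l, ɭ, ʎ/ are [+lateral]; /ɥ/ is [+round]. The remaining /j, ɖ, β, r, ɟ, dz, z, ʒ/ satisfy [+voice], [-lateral], [-round], [-nasal].

j, ɖ, β, r, ɟ, dz, z, ʒ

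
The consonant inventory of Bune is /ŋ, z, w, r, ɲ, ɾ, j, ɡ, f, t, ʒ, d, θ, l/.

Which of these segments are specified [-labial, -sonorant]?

Eliminate segments failing any feature: /ŋ, r, ɲ, ɾ, j, l/ are [+sonorant]; /w, f/ are [+labial]. The remaining /z, ɡ, t, ʒ, d, θ/ satisfy [-labial], [-sonorant].

z, ɡ, t, ʒ, d, θ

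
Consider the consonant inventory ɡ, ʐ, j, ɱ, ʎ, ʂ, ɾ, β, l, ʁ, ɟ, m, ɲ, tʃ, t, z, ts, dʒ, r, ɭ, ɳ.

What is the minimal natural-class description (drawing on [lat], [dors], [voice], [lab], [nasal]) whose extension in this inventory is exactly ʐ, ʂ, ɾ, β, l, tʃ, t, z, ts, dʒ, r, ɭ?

[−nasal, −dors]

The class [−nasal], [−dorsal] has exactly /ʐ, ʂ, ɾ, β, l, tʃ, t, z, ts, dʒ, r, ɭ/ as its extension in this inventory. No smaller conjunction from the listed features achieves this: [−dorsal] alone would also admit /ɱ, m, ɳ/; [−nasal] alone would also admit /ɡ, j, ʎ, ʁ, …/; and checking the remaining single features turns up none with this extension.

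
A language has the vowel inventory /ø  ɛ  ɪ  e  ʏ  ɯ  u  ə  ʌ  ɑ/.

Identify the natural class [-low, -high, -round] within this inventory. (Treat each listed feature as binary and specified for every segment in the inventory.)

Among the inventory, the [-low] segments are /ø, ɛ, ɪ, e, ʏ, ɯ, u, ə, ʌ/.
Of those, [-high] gives /ø, ɛ, e, ə, ʌ/.
Within that set, [-round] leaves /ɛ, e, ə, ʌ/.

ɛ, e, ə, ʌ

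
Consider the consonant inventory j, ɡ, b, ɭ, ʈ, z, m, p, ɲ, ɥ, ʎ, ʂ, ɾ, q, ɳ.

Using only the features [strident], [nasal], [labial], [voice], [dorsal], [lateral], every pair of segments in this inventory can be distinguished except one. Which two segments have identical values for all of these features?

ɡ, j

/ɡ/ (voiced velar stop) and /j/ (palatal glide) are both [-strident], [-nasal], [-labial], [+voice], [+dorsal], [-lateral], so none of the listed features separates them. (They do differ in [sonorant], [continuant] and [back], which are not among the given features.) Every other pair in the inventory differs on at least one listed feature.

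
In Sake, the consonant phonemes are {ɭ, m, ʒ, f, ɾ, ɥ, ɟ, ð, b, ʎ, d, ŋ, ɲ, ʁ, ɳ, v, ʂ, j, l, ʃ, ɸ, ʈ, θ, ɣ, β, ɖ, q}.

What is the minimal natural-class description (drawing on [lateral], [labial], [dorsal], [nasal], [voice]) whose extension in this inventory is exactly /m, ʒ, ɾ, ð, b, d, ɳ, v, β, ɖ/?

The class [+voice], [-lateral], [-dorsal] has exactly /m, ʒ, ɾ, ð, b, d, ɳ, v, β, ɖ/ as its extension in this inventory. No smaller conjunction from the listed features achieves this: [-lateral, -dorsal] alone would also admit /f, ʂ, ʃ, ɸ, …/; [+voice, -dorsal] alone would also admit /ɭ, l/; [+voice, -lateral] alone would also admit /ɥ, ɟ, ŋ, ɲ, …/; and checking the remaining two-feature bundles turns up none with this extension.

[+voice, -lateral, -dorsal]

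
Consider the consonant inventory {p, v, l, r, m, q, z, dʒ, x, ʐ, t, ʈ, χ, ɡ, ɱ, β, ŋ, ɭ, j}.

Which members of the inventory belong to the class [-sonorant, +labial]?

p, v, β

First, the [-sonorant] segments are /p, v, q, z, dʒ, x, ʐ, t, ʈ, χ, ɡ, β/.
Intersecting with [+labial] leaves /p, v, β/.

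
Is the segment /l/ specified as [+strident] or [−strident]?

[−strident]

/l/ is the alveolar lateral approximant. The feature [strident] marks segments high-amplitude, high-frequency frication (the sibilants); /l/ lacks this property, so it is [−strident].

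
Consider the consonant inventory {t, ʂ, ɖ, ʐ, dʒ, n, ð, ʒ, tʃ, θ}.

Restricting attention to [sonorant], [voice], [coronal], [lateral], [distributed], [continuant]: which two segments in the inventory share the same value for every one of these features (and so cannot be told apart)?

/ð/ (voiced dental fricative) and /ʒ/ (voiced postalveolar fricative) are both [−sonorant], [+voice], [+coronal], [−lateral], [+distributed], [+continuant], so none of the listed features separates them. (They do differ in [strident] and [anterior], which are not among the given features.) Every other pair in the inventory differs on at least one listed feature.

ð, ʒ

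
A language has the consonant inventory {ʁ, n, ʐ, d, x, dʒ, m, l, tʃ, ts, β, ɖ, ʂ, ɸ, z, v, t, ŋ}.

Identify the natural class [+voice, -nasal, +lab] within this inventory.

Eliminate segments failing any feature: /ʁ, ʐ, d, dʒ, l, ɖ, z/ are [-labial]; /n, m, ŋ/ are [+nasal]; /x, tʃ, ts, ʂ, ɸ, t/ are [-voice]. The remaining /β, v/ satisfy [+voice], [-nasal], [+labial].

β, v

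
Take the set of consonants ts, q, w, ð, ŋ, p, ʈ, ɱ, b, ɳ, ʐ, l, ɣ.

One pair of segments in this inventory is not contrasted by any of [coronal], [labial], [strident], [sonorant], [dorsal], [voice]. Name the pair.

Both /ɳ/ and /l/ are [+coronal], [−labial], [−strident], [+sonorant], [−dorsal], [+voice]. Since the list omits [nasal], [lateral] and [anterior] — which do distinguish the retroflex nasal from the alveolar lateral approximant — this pair collapses; all other pairs remain distinct.

ɳ, l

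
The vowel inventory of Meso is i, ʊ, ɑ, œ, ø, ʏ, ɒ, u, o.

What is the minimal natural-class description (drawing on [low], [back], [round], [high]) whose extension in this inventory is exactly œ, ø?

[−high, −back]

/œ, ø/ are all [−high], [−back], and no other segment in the inventory matches both values. Dropping any one of them over-generates: [−back] alone would also admit /i, ʏ/; [−high] alone would also admit /ɑ, ɒ, o/. No other single listed feature picks out exactly this set either, so fewer than two features will not do.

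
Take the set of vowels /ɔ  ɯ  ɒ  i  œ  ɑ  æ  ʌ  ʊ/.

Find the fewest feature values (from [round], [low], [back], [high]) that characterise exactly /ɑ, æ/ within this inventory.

[+low, -round]

The class [+low], [-round] has exactly /ɑ, æ/ as its extension in this inventory. No smaller conjunction from the listed features achieves this: [-round] alone would also admit /ɯ, i, ʌ/; [+low] alone would also admit /ɒ/; and checking the remaining single features turns up none with this extension.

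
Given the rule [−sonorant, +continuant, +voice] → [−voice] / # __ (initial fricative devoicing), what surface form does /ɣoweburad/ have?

[xoweburad]

The only segment in the rule's environment that also matches [−sonorant, +continuant, +voice] is /ɣ/. Applying [−voice] turns the voiced velar fricative into /x/ (voiceless velar fricative), giving [xoweburad].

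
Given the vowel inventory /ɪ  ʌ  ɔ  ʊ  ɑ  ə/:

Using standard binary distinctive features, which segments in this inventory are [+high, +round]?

ʊ

Checking each segment against [+high], [+round]: /ʊ/ (high back rounded lax vowel) satisfies every feature; every other segment in the inventory fails at least one.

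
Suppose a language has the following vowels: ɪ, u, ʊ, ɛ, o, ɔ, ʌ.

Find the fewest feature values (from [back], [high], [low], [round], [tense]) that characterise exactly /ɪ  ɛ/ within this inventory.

[−back]

/ɪ, ɛ/ are exactly the [−back] segments in the inventory, so a single feature suffices.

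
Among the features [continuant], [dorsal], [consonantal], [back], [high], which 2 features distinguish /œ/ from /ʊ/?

[high], [back]

The two segments share [+continuant], [+dorsal], [−consonantal]. The only features from the list on which they differ: /œ/ is [−high] while /ʊ/ is [+high]; /œ/ is [−back] while /ʊ/ is [+back].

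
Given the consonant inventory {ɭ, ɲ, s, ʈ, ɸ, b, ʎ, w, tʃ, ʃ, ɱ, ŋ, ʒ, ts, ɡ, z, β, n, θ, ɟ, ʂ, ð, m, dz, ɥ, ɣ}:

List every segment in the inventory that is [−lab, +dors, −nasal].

ʎ, ɡ, ɟ, ɣ

Among the inventory, the [−labial] segments are /ɭ, ɲ, s, ʈ, ʎ, tʃ, ʃ, ŋ, ʒ, ts, ɡ, z, n, θ, ɟ, ʂ, ð, dz, ɣ/.
Within that set, [+dorsal] gives /ɲ, ʎ, ŋ, ɡ, ɟ, ɣ/.
Then [−nasal] leaves /ʎ, ɡ, ɟ, ɣ/.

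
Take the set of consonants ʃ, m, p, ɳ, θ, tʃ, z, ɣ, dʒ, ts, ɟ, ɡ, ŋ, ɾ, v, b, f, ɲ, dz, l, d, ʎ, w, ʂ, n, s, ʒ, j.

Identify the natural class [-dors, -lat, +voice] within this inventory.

Checking each segment against [-dorsal], [-lateral], [+voice]: /m/ (bilabial nasal), /ɳ/ (retroflex nasal), /z/ (voiced alveolar fricative), /dʒ/ (voiced postalveolar affricate), /ɾ/ (alveolar tap), /v/ (voiced labiodental fricative), among others, satisfy every feature; every other segment in the inventory fails at least one.

m, ɳ, z, dʒ, ɾ, v, b, dz, d, n, ʒ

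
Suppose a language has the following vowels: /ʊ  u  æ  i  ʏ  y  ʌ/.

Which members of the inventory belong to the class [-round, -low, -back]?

i

Eliminate segments failing any feature: /ʊ, u, ʏ, y/ are [+round]; /æ/ is [+low]; /ʌ/ is [+back]. The remaining /i/ satisfy [-round], [-low], [-back].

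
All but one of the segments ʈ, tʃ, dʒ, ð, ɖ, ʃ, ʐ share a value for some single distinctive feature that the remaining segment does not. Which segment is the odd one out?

ð

[anterior] groups all but one: /ʃ, dʒ, ɖ, ʈ, tʃ, ʐ/ share [−anterior] while /ð/ (voiced dental fricative) alone is [+anterior]. Removing any other segment would not leave a single-feature class that excludes it.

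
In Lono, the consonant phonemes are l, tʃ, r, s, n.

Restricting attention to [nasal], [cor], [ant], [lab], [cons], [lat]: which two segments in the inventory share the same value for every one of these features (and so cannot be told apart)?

On the given features, /s/ and /r/ have an identical profile: [-nasal], [+coronal], [+anterior], [-labial], [+consonantal], [-lateral]. No other two segments in the inventory coincide on all 6 features. (They do differ in [sonorant], [voice] and [strident], which are not among the given features.)

s, r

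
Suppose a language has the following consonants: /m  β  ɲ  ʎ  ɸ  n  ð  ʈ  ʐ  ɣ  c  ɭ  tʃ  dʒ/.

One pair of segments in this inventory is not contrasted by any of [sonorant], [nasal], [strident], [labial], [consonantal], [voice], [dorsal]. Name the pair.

On the given features, /dʒ/ and /ʐ/ have an identical profile: [-sonorant], [-nasal], [+strident], [-labial], [+consonantal], [+voice], [-dorsal]. No other two segments in the inventory coincide on all 7 features. (They do differ in [continuant] and [distributed], which are not among the given features.)

dʒ, ʐ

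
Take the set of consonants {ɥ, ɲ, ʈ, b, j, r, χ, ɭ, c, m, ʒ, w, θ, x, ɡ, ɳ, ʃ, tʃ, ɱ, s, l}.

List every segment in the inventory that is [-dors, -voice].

ʈ, θ, ʃ, tʃ, s

Checking each segment against [-dorsal], [-voice]: /ʈ/ (voiceless retroflex stop), /θ/ (voiceless dental fricative), /ʃ/ (voiceless postalveolar fricative), /tʃ/ (voiceless postalveolar affricate), /s/ (voiceless alveolar fricative) satisfy every feature; every other segment in the inventory fails at least one.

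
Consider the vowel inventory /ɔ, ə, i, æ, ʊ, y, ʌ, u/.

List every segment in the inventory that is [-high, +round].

Eliminate segments failing any feature: /ə, æ, ʌ/ are [-round]; /i, ʊ, y, u/ are [+high]. The remaining /ɔ/ satisfy [-high], [+round].

ɔ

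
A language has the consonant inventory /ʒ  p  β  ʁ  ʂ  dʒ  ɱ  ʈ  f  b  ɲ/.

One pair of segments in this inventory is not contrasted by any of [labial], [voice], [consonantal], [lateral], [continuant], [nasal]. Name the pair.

Both /ʁ/ and /ʒ/ are [-labial], [+voice], [+consonantal], [-lateral], [+continuant], [-nasal]. Since the list omits [coronal] and [dorsal] — which do distinguish the voiced uvular fricative from the voiced postalveolar fricative — this pair collapses; all other pairs remain distinct.

ʁ, ʒ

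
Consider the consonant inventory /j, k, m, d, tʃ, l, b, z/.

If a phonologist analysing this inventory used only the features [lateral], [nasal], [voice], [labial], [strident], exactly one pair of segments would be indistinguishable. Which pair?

/j/ (palatal glide) and /d/ (voiced alveolar stop) are both [-lateral], [-nasal], [+voice], [-labial], [-strident], so none of the listed features separates them. (They do differ in [sonorant], [continuant] and [dorsal], which are not among the given features.) Every other pair in the inventory differs on at least one listed feature.

j, d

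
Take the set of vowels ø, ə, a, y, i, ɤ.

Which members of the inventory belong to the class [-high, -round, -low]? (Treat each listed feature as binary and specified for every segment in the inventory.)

Eliminate segments failing any feature: /ø/ is [+round]; /a/ is [+low]; /y, i/ are [+high]. The remaining /ə, ɤ/ satisfy [-high], [-round], [-low].

ə, ɤ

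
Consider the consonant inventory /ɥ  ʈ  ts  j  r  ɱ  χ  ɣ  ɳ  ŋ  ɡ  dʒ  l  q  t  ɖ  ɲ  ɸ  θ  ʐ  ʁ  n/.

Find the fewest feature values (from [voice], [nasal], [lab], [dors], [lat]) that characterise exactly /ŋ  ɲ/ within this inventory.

[+nasal, +dors]

The class [+nasal], [+dorsal] has exactly /ŋ, ɲ/ as its extension in this inventory. No smaller conjunction from the listed features achieves this: [+dorsal] alone would also admit /ɥ, j, χ, ɣ, …/; [+nasal] alone would also admit /ɱ, ɳ, n/; and checking the remaining single features turns up none with this extension.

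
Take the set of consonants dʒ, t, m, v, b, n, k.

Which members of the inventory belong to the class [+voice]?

The [+voice] segments here are /dʒ, m, v, b, n/; the remaining /t, k/ are [-voice].

dʒ, m, v, b, n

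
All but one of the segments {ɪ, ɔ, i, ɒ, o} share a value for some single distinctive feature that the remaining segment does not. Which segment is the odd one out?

ɒ

/o, ɔ, i, ɪ/ are all [−low], but /ɒ/ (low back rounded vowel) is [+low]. No other single segment can be removed to leave a set sharing one feature value that the removed segment lacks, so /ɒ/ is the odd one out.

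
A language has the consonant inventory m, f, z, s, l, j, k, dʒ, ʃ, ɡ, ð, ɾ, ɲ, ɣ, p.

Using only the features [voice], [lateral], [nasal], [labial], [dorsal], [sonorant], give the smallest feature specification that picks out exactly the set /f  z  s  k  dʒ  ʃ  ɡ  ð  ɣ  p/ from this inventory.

Every target segment is [-sonorant] and no other inventory member is, so one feature is enough.

[-sonorant]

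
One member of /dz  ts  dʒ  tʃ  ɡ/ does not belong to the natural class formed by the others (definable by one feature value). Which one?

[delayed release] (equivalently [strident], [coronal], [dorsal]) groups all but one: /dz, dʒ, ts, tʃ/ share [+delayed release] while /ɡ/ (voiced velar stop) alone is [−delayed release]. Removing any other segment would not leave a single-feature class that excludes it.

ɡ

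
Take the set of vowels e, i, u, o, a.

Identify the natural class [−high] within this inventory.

e, o, a

The feature [high] marks segments produced with the tongue body raised. In this inventory /e, o, a/ lack that property, so they are [−high]; /i, u/ are [+high].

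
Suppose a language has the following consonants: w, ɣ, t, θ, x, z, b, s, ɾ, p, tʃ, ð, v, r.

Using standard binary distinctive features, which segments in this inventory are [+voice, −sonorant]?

The [+voice] segments are /w, ɣ, z, b, ɾ, ð, v, r/.
Among these, [−sonorant] leaves /ɣ, z, b, ð, v/.

ɣ, z, b, ð, v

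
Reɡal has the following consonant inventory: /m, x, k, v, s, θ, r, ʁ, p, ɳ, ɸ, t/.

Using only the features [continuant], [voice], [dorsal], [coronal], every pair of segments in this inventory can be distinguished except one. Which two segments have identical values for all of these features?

On the given features, /θ/ and /s/ have an identical profile: [+continuant], [−voice], [−dorsal], [+coronal]. No other two segments in the inventory coincide on all 4 features. (They do differ in [strident] and [distributed], which are not among the given features.)

θ, s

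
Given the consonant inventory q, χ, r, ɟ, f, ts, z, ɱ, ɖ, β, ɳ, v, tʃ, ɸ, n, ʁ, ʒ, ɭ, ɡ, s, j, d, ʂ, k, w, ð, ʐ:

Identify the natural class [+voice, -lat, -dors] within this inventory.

First, the [+voice] segments are /r, ɟ, z, ɱ, ɖ, β, ɳ, v, n, ʁ, ʒ, ɭ, ɡ, j, d, w, ð, ʐ/.
Of those, [-lateral] gives /r, ɟ, z, ɱ, ɖ, β, ɳ, v, n, ʁ, ʒ, ɡ, j, d, w, ð, ʐ/.
Within that set, [-dorsal] leaves /r, z, ɱ, ɖ, β, ɳ, v, n, ʒ, d, ð, ʐ/.

r, z, ɱ, ɖ, β, ɳ, v, n, ʒ, d, ð, ʐ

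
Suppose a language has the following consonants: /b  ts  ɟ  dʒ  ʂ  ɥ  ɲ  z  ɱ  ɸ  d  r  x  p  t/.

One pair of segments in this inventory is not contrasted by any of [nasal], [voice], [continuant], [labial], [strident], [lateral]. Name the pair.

ɟ, d

Both /ɟ/ and /d/ are [-nasal], [+voice], [-continuant], [-labial], [-strident], [-lateral]. Since the list omits [dorsal] — which does distinguish the voiced palatal stop from the voiced alveolar stop — this pair collapses; all other pairs remain distinct.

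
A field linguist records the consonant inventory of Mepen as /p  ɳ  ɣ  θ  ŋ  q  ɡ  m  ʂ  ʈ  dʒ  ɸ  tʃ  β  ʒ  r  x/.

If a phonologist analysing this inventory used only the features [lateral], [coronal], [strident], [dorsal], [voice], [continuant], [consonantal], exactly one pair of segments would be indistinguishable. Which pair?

/ŋ/ (velar nasal) and /ɡ/ (voiced velar stop) are both [−lateral], [−coronal], [−strident], [+dorsal], [+voice], [−continuant], [+consonantal], so none of the listed features separates them. (They do differ in [sonorant] and [nasal], which are not among the given features.) Every other pair in the inventory differs on at least one listed feature.

ŋ, ɡ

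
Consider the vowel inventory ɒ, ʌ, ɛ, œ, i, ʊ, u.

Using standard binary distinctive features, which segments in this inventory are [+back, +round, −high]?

ɒ

Eliminate segments failing any feature: /ʌ/ is [−round]; /ɛ, œ, i/ are [−back]; /ʊ, u/ are [+high]. The remaining /ɒ/ satisfy [+back], [+round], [−high].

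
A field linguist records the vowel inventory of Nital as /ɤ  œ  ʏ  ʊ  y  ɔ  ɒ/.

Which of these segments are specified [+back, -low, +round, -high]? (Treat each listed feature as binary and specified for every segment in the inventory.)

Checking each segment against [+back], [-low], [+round], [-high]: /ɔ/ (mid back rounded lax vowel) satisfies every feature; every other segment in the inventory fails at least one.

ɔ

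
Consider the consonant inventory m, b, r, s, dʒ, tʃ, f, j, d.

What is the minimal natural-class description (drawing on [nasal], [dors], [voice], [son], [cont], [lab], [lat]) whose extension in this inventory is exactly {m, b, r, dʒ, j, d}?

[+voice]

Every target segment is [+voice] and no other inventory member is, so one feature is enough.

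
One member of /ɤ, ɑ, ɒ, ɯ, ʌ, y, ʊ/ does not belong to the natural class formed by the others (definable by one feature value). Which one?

y

[back] groups all but one: /ɤ, ʌ, ʊ, ɯ, ɑ, ɒ/ share [+back] while /y/ (high front rounded tense vowel) alone is [-back]. Removing any other segment would not leave a single-feature class that excludes it.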